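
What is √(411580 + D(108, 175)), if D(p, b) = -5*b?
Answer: √410705 ≈ 640.86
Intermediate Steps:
√(411580 + D(108, 175)) = √(411580 - 5*175) = √(411580 - 875) = √410705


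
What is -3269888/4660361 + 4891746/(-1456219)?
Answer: -27558975313778/6786506235059 ≈ -4.0609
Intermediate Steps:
-3269888/4660361 + 4891746/(-1456219) = -3269888*1/4660361 + 4891746*(-1/1456219) = -3269888/4660361 - 4891746/1456219 = -27558975313778/6786506235059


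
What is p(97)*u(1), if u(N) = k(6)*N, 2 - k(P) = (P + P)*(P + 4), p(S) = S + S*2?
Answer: -34338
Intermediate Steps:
p(S) = 3*S (p(S) = S + 2*S = 3*S)
k(P) = 2 - 2*P*(4 + P) (k(P) = 2 - (P + P)*(P + 4) = 2 - 2*P*(4 + P))
u(N) = -118*N (u(N) = (2 - 8*6 - 2*6²)*N = (2 - 48 - 2*36)*N = (2 - 48 - 72)*N = -118*N)
p(97)*u(1) = (3*97)*(-118*1) = 291*(-118) = -34338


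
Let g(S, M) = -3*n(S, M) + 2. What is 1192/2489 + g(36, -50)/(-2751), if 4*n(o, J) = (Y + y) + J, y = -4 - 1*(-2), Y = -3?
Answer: 96841/209076 ≈ 0.46319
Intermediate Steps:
y = -2 (y = -4 + 2 = -2)
n(o, J) = -5/4 + J/4 (n(o, J) = ((-3 - 2) + J)/4 = (-5 + J)/4 = -5/4 + J/4)
g(S, M) = 23/4 - 3*M/4 (g(S, M) = -3*(-5/4 + M/4) + 2 = (15/4 - 3*M/4) + 2 = 23/4 - 3*M/4)
1192/2489 + g(36, -50)/(-2751) = 1192/2489 + (23/4 - ¾*(-50))/(-2751) = 1192*(1/2489) + (23/4 + 75/2)*(-1/2751) = 1192/2489 + (173/4)*(-1/2751) = 1192/2489 - 173/11004 = 96841/209076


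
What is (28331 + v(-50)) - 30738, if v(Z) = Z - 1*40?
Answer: -2497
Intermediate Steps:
v(Z) = -40 + Z (v(Z) = Z - 40 = -40 + Z)
(28331 + v(-50)) - 30738 = (28331 + (-40 - 50)) - 30738 = (28331 - 90) - 30738 = 28241 - 30738 = -2497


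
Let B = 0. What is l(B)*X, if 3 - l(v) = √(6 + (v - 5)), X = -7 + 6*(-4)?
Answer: -62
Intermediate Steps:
X = -31 (X = -7 - 24 = -31)
l(v) = 3 - √(1 + v) (l(v) = 3 - √(6 + (v - 5)) = 3 - √(6 + (-5 + v)) = 3 - √(1 + v))
l(B)*X = (3 - √(1 + 0))*(-31) = (3 - √1)*(-31) = (3 - 1*1)*(-31) = (3 - 1)*(-31) = 2*(-31) = -62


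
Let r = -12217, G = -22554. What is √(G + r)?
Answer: I*√34771 ≈ 186.47*I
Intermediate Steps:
√(G + r) = √(-22554 - 12217) = √(-34771) = I*√34771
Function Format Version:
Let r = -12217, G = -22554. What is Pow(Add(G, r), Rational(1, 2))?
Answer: Mul(I, Pow(34771, Rational(1, 2))) ≈ Mul(186.47, I)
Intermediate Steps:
Pow(Add(G, r), Rational(1, 2)) = Pow(Add(-22554, -12217), Rational(1, 2)) = Pow(-34771, Rational(1, 2)) = Mul(I, Pow(34771, Rational(1, 2)))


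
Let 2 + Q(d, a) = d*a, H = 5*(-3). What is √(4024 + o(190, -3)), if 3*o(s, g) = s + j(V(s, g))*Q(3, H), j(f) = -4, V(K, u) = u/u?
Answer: 5*√166 ≈ 64.421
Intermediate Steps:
V(K, u) = 1
H = -15
Q(d, a) = -2 + a*d (Q(d, a) = -2 + d*a = -2 + a*d)
o(s, g) = 188/3 + s/3 (o(s, g) = (s - 4*(-2 - 15*3))/3 = (s - 4*(-2 - 45))/3 = (s - 4*(-47))/3 = (s + 188)/3 = (188 + s)/3 = 188/3 + s/3)
√(4024 + o(190, -3)) = √(4024 + (188/3 + (⅓)*190)) = √(4024 + (188/3 + 190/3)) = √(4024 + 126) = √4150 = 5*√166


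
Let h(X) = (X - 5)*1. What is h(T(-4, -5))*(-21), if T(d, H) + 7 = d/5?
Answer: 1344/5 ≈ 268.80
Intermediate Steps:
T(d, H) = -7 + d/5
h(X) = -5 + X (h(X) = (-5 + X)*1 = -5 + X)
h(T(-4, -5))*(-21) = (-5 + (-7 + (⅕)*(-4)))*(-21) = (-5 + (-7 - ⅘))*(-21) = (-5 - 39/5)*(-21) = -64/5*(-21) = 1344/5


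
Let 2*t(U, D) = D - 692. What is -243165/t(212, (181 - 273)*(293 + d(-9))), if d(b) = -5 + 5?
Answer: 81055/4608 ≈ 17.590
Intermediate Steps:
d(b) = 0
t(U, D) = -346 + D/2 (t(U, D) = (D - 692)/2 = (-692 + D)/2 = -346 + D/2)
-243165/t(212, (181 - 273)*(293 + d(-9))) = -243165/(-346 + ((181 - 273)*(293 + 0))/2) = -243165/(-346 + (-92*293)/2) = -243165/(-346 + (½)*(-26956)) = -243165/(-346 - 13478) = -243165/(-13824) = -243165*(-1/13824) = 81055/4608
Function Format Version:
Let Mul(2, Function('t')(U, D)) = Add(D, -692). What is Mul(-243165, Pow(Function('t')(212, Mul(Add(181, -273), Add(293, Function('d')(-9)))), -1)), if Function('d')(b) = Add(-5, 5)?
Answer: Rational(81055, 4608) ≈ 17.590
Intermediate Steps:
Function('d')(b) = 0
Function('t')(U, D) = Add(-346, Mul(Rational(1, 2), D)) (Function('t')(U, D) = Mul(Rational(1, 2), Add(D, -692)) = Mul(Rational(1, 2), Add(-692, D)) = Add(-346, Mul(Rational(1, 2), D)))
Mul(-243165, Pow(Function('t')(212, Mul(Add(181, -273), Add(293, Function('d')(-9)))), -1)) = Mul(-243165, Pow(Add(-346, Mul(Rational(1, 2), Mul(Add(181, -273), Add(293, 0)))), -1)) = Mul(-243165, Pow(Add(-346, Mul(Rational(1, 2), Mul(-92, 293))), -1)) = Mul(-243165, Pow(Add(-346, Mul(Rational(1, 2), -26956)), -1)) = Mul(-243165, Pow(Add(-346, -13478), -1)) = Mul(-243165, Pow(-13824, -1)) = Mul(-243165, Rational(-1, 13824)) = Rational(81055, 4608)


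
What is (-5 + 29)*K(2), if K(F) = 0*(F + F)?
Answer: 0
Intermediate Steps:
K(F) = 0 (K(F) = 0*(2*F) = 0)
(-5 + 29)*K(2) = (-5 + 29)*0 = 24*0 = 0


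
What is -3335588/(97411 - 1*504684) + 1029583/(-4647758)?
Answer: 15083684454545/1892906343934 ≈ 7.9685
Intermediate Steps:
-3335588/(97411 - 1*504684) + 1029583/(-4647758) = -3335588/(97411 - 504684) + 1029583*(-1/4647758) = -3335588/(-407273) - 1029583/4647758 = -3335588*(-1/407273) - 1029583/4647758 = 3335588/407273 - 1029583/4647758 = 15083684454545/1892906343934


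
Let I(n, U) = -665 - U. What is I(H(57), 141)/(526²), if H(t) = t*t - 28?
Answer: -403/138338 ≈ -0.0029132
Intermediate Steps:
H(t) = -28 + t² (H(t) = t² - 28 = -28 + t²)
I(H(57), 141)/(526²) = (-665 - 1*141)/(526²) = (-665 - 141)/276676 = -806*1/276676 = -403/138338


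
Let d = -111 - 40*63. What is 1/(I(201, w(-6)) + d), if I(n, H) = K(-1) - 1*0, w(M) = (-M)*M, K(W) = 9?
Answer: -1/2622 ≈ -0.00038139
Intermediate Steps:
w(M) = -M²
I(n, H) = 9 (I(n, H) = 9 - 1*0 = 9 + 0 = 9)
d = -2631 (d = -111 - 2520 = -2631)
1/(I(201, w(-6)) + d) = 1/(9 - 2631) = 1/(-2622) = -1/2622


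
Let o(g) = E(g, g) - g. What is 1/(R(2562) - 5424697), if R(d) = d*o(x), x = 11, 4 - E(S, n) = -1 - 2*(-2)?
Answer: -1/5450317 ≈ -1.8348e-7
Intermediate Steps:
E(S, n) = 1 (E(S, n) = 4 - (-1 - 2*(-2)) = 4 - (-1 + 4) = 4 - 1*3 = 4 - 3 = 1)
o(g) = 1 - g
R(d) = -10*d (R(d) = d*(1 - 1*11) = d*(1 - 11) = d*(-10) = -10*d)
1/(R(2562) - 5424697) = 1/(-10*2562 - 5424697) = 1/(-25620 - 5424697) = 1/(-5450317) = -1/5450317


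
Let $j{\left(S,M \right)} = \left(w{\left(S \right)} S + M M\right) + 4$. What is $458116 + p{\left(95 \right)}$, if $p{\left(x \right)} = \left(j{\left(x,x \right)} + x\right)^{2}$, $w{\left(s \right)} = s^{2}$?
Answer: $750820975117$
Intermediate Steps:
$j{\left(S,M \right)} = 4 + M^{2} + S^{3}$ ($j{\left(S,M \right)} = \left(S^{2} S + M M\right) + 4 = \left(S^{3} + M^{2}\right) + 4 = \left(M^{2} + S^{3}\right) + 4 = 4 + M^{2} + S^{3}$)
$p{\left(x \right)} = \left(4 + x + x^{2} + x^{3}\right)^{2}$ ($p{\left(x \right)} = \left(\left(4 + x^{2} + x^{3}\right) + x\right)^{2} = \left(4 + x + x^{2} + x^{3}\right)^{2}$)
$458116 + p{\left(95 \right)} = 458116 + \left(4 + 95 + 95^{2} + 95^{3}\right)^{2} = 458116 + \left(4 + 95 + 9025 + 857375\right)^{2} = 458116 + 866499^{2} = 458116 + 750820517001 = 750820975117$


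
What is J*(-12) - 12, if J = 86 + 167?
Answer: -3048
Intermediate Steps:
J = 253
J*(-12) - 12 = 253*(-12) - 12 = -3036 - 12 = -3048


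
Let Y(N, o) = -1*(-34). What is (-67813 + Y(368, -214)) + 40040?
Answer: -27739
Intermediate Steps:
Y(N, o) = 34
(-67813 + Y(368, -214)) + 40040 = (-67813 + 34) + 40040 = -67779 + 40040 = -27739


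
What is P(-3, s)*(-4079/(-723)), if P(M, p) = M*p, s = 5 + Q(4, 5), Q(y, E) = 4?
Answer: -36711/241 ≈ -152.33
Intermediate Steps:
s = 9 (s = 5 + 4 = 9)
P(-3, s)*(-4079/(-723)) = (-3*9)*(-4079/(-723)) = -(-110133)*(-1)/723 = -27*4079/723 = -36711/241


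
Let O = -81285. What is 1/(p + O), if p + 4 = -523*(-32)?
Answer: -1/64553 ≈ -1.5491e-5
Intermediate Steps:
p = 16732 (p = -4 - 523*(-32) = -4 + 16736 = 16732)
1/(p + O) = 1/(16732 - 81285) = 1/(-64553) = -1/64553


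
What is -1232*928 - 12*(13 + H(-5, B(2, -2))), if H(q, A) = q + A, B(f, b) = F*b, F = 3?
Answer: -1143320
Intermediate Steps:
B(f, b) = 3*b
H(q, A) = A + q
-1232*928 - 12*(13 + H(-5, B(2, -2))) = -1232*928 - 12*(13 + (3*(-2) - 5)) = -1143296 - 12*(13 + (-6 - 5)) = -1143296 - 12*(13 - 11) = -1143296 - 12*2 = -1143296 - 24 = -1143320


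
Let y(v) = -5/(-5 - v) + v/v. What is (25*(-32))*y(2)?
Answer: -9600/7 ≈ -1371.4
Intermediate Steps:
y(v) = 1 - 5/(-5 - v) (y(v) = -5/(-5 - v) + 1 = 1 - 5/(-5 - v))
(25*(-32))*y(2) = (25*(-32))*((10 + 2)/(5 + 2)) = -800*12/7 = -9600/7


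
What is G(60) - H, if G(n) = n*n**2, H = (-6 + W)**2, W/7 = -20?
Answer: 194684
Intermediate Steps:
W = -140 (W = 7*(-20) = -140)
H = 21316 (H = (-6 - 140)**2 = (-146)**2 = 21316)
G(n) = n**3
G(60) - H = 60**3 - 1*21316 = 216000 - 21316 = 194684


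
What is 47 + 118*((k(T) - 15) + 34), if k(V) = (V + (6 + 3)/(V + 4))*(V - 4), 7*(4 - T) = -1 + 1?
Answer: 2289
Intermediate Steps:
T = 4 (T = 4 - (-1 + 1)/7 = 4 - ⅐*0 = 4 + 0 = 4)
k(V) = (-4 + V)*(V + 9/(4 + V)) (k(V) = (V + 9/(4 + V))*(-4 + V) = (-4 + V)*(V + 9/(4 + V)))
47 + 118*((k(T) - 15) + 34) = 47 + 118*(((-36 + 4³ - 7*4)/(4 + 4) - 15) + 34) = 47 + 118*(((-36 + 64 - 28)/8 - 15) + 34) = 47 + 118*(((⅛)*0 - 15) + 34) = 47 + 118*((0 - 15) + 34) = 47 + 118*(-15 + 34) = 47 + 118*19 = 47 + 2242 = 2289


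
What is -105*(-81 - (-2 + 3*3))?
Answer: 9240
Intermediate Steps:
-105*(-81 - (-2 + 3*3)) = -105*(-81 - (-2 + 9)) = -105*(-81 - 1*7) = -105*(-81 - 7) = -105*(-88) = 9240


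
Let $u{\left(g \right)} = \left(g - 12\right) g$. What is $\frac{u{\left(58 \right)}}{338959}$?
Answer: $\frac{2668}{338959} \approx 0.0078712$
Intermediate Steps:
$u{\left(g \right)} = g \left(-12 + g\right)$ ($u{\left(g \right)} = \left(-12 + g\right) g = g \left(-12 + g\right)$)
$\frac{u{\left(58 \right)}}{338959} = \frac{58 \left(-12 + 58\right)}{338959} = 58 \cdot 46 \cdot \frac{1}{338959} = 2668 \cdot \frac{1}{338959} = \frac{2668}{338959}$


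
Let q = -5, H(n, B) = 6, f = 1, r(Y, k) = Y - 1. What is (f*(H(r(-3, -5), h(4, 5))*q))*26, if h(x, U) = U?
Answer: -780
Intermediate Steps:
r(Y, k) = -1 + Y
(f*(H(r(-3, -5), h(4, 5))*q))*26 = (1*(6*(-5)))*26 = (1*(-30))*26 = -30*26 = -780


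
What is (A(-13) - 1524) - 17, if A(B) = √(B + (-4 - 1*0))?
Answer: -1541 + I*√17 ≈ -1541.0 + 4.1231*I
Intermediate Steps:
A(B) = √(-4 + B) (A(B) = √(B + (-4 + 0)) = √(B - 4) = √(-4 + B))
(A(-13) - 1524) - 17 = (√(-4 - 13) - 1524) - 17 = (√(-17) - 1524) - 17 = (I*√17 - 1524) - 17 = (-1524 + I*√17) - 17 = -1541 + I*√17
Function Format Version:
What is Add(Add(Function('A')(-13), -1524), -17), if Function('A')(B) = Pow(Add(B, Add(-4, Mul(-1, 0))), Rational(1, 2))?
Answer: Add(-1541, Mul(I, Pow(17, Rational(1, 2)))) ≈ Add(-1541.0, Mul(4.1231, I))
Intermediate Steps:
Function('A')(B) = Pow(Add(-4, B), Rational(1, 2)) (Function('A')(B) = Pow(Add(B, Add(-4, 0)), Rational(1, 2)) = Pow(Add(B, -4), Rational(1, 2)) = Pow(Add(-4, B), Rational(1, 2)))
Add(Add(Function('A')(-13), -1524), -17) = Add(Add(Pow(Add(-4, -13), Rational(1, 2)), -1524), -17) = Add(Add(Pow(-17, Rational(1, 2)), -1524), -17) = Add(Add(Mul(I, Pow(17, Rational(1, 2))), -1524), -17) = Add(Add(-1524, Mul(I, Pow(17, Rational(1, 2)))), -17) = Add(-1541, Mul(I, Pow(17, Rational(1, 2))))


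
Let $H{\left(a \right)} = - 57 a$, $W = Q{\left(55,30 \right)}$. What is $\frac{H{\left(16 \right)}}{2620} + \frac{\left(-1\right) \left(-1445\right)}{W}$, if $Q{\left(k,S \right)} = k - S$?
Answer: $\frac{37631}{655} \approx 57.452$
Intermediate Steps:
$W = 25$ ($W = 55 - 30 = 25$)
$\frac{H{\left(16 \right)}}{2620} + \frac{\left(-1\right) \left(-1445\right)}{W} = \frac{\left(-57\right) 16}{2620} + \frac{\left(-1\right) \left(-1445\right)}{25} = \left(-912\right) \frac{1}{2620} + 1445 \cdot \frac{1}{25} = - \frac{228}{655} + \frac{289}{5} = \frac{37631}{655}$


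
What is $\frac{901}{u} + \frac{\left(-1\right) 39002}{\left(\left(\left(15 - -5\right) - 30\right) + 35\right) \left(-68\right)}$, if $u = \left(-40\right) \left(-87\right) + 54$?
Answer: $\frac{17420596}{750975} \approx 23.197$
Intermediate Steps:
$u = 3534$ ($u = 3480 + 54 = 3534$)
$\frac{901}{u} + \frac{\left(-1\right) 39002}{\left(\left(\left(15 - -5\right) - 30\right) + 35\right) \left(-68\right)} = \frac{901}{3534} + \frac{\left(-1\right) 39002}{\left(\left(\left(15 - -5\right) - 30\right) + 35\right) \left(-68\right)} = 901 \cdot \frac{1}{3534} - \frac{39002}{\left(\left(\left(15 + 5\right) - 30\right) + 35\right) \left(-68\right)} = \frac{901}{3534} - \frac{39002}{\left(\left(20 - 30\right) + 35\right) \left(-68\right)} = \frac{901}{3534} - \frac{39002}{\left(-10 + 35\right) \left(-68\right)} = \frac{901}{3534} - \frac{39002}{25 \left(-68\right)} = \frac{901}{3534} - \frac{39002}{-1700} = \frac{901}{3534} - - \frac{19501}{850} = \frac{901}{3534} + \frac{19501}{850} = \frac{17420596}{750975}$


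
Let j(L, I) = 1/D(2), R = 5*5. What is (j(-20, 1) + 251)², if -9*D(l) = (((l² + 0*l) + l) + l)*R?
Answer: 2519136481/40000 ≈ 62978.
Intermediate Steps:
R = 25
D(l) = -50*l/9 - 25*l²/9 (D(l) = -(((l² + 0*l) + l) + l)*25/9 = -(((l² + 0) + l) + l)*25/9 = -((l² + l) + l)*25/9 = -((l + l²) + l)*25/9 = -(l² + 2*l)*25/9 = -(25*l² + 50*l)/9 = -50*l/9 - 25*l²/9)
j(L, I) = -9/200 (j(L, I) = 1/(-25/9*2*(2 + 2)) = 1/(-25/9*2*4) = 1/(-200/9) = -9/200)
(j(-20, 1) + 251)² = (-9/200 + 251)² = (50191/200)² = 2519136481/40000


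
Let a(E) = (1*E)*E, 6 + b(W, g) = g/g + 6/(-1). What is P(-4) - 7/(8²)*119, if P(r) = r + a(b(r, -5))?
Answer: 6655/64 ≈ 103.98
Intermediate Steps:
b(W, g) = -11 (b(W, g) = -6 + (g/g + 6/(-1)) = -6 + (1 + 6*(-1)) = -6 + (1 - 6) = -6 - 5 = -11)
a(E) = E² (a(E) = E*E = E²)
P(r) = 121 + r (P(r) = r + (-11)² = r + 121 = 121 + r)
P(-4) - 7/(8²)*119 = (121 - 4) - 7/(8²)*119 = 117 - 7/64*119 = 117 - 833/64 = 6655/64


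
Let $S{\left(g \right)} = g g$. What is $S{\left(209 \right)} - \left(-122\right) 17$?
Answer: $45755$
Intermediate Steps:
$S{\left(g \right)} = g^{2}$
$S{\left(209 \right)} - \left(-122\right) 17 = 209^{2} - \left(-122\right) 17 = 43681 - -2074 = 43681 + 2074 = 45755$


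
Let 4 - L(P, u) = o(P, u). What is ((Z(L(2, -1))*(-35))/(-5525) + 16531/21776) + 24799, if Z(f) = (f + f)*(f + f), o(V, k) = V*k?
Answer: 596765658483/24062480 ≈ 24801.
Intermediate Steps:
L(P, u) = 4 - P*u
Z(f) = 4*f**2 (Z(f) = (2*f)*(2*f) = 4*f**2)
((Z(L(2, -1))*(-35))/(-5525) + 16531/21776) + 24799 = (((4*(4 - 1*2*(-1))**2)*(-35))/(-5525) + 16531/21776) + 24799 = (((4*(4 + 2)**2)*(-35))*(-1/5525) + 16531*(1/21776)) + 24799 = (((4*6**2)*(-35))*(-1/5525) + 16531/21776) + 24799 = (((4*36)*(-35))*(-1/5525) + 16531/21776) + 24799 = ((144*(-35))*(-1/5525) + 16531/21776) + 24799 = (-5040*(-1/5525) + 16531/21776) + 24799 = (1008/1105 + 16531/21776) + 24799 = 40216963/24062480 + 24799 = 596765658483/24062480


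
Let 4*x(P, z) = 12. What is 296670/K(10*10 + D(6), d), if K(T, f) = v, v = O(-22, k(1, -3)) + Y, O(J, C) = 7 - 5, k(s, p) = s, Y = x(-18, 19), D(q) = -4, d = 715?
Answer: 59334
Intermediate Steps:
x(P, z) = 3 (x(P, z) = (¼)*12 = 3)
Y = 3
O(J, C) = 2
v = 5 (v = 2 + 3 = 5)
K(T, f) = 5
296670/K(10*10 + D(6), d) = 296670/5 = 296670*(⅕) = 59334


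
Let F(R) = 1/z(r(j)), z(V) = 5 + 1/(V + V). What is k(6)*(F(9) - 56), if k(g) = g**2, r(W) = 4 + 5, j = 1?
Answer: -182808/91 ≈ -2008.9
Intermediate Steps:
r(W) = 9
z(V) = 5 + 1/(2*V)
F(R) = 18/91 (F(R) = 1/(5 + (1/2)/9) = 1/(5 + (1/2)*(1/9)) = 1/(5 + 1/18) = 1/(91/18) = 18/91)
k(6)*(F(9) - 56) = 6**2*(18/91 - 56) = 36*(-5078/91) = -182808/91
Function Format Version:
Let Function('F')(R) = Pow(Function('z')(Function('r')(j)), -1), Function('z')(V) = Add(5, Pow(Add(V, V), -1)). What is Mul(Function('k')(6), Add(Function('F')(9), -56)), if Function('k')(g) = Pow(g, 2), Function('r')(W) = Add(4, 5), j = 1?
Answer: Rational(-182808, 91) ≈ -2008.9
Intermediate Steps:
Function('r')(W) = 9
Function('z')(V) = Add(5, Mul(Rational(1, 2), Pow(V, -1))) (Function('z')(V) = Add(5, Pow(Mul(2, V), -1)) = Add(5, Mul(Rational(1, 2), Pow(V, -1))))
Function('F')(R) = Rational(18, 91) (Function('F')(R) = Pow(Add(5, Mul(Rational(1, 2), Pow(9, -1))), -1) = Pow(Add(5, Mul(Rational(1, 2), Rational(1, 9))), -1) = Pow(Add(5, Rational(1, 18)), -1) = Pow(Rational(91, 18), -1) = Rational(18, 91))
Mul(Function('k')(6), Add(Function('F')(9), -56)) = Mul(Pow(6, 2), Add(Rational(18, 91), -56)) = Mul(36, Rational(-5078, 91)) = Rational(-182808, 91)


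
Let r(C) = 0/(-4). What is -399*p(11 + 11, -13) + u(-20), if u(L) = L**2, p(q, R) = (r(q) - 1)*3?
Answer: 1597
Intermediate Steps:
r(C) = 0 (r(C) = 0*(-1/4) = 0)
p(q, R) = -3 (p(q, R) = (0 - 1)*3 = -1*3 = -3)
-399*p(11 + 11, -13) + u(-20) = -399*(-3) + (-20)**2 = 1197 + 400 = 1597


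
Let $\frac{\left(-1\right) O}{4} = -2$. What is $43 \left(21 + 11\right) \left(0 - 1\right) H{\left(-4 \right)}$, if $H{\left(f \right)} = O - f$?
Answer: $-16512$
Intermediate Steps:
$O = 8$ ($O = \left(-4\right) \left(-2\right) = 8$)
$H{\left(f \right)} = 8 - f$
$43 \left(21 + 11\right) \left(0 - 1\right) H{\left(-4 \right)} = 43 \left(21 + 11\right) \left(0 - 1\right) \left(8 - -4\right) = 43 \cdot 32 \left(-1\right) \left(8 + 4\right) = 43 \left(-32\right) 12 = \left(-1376\right) 12 = -16512$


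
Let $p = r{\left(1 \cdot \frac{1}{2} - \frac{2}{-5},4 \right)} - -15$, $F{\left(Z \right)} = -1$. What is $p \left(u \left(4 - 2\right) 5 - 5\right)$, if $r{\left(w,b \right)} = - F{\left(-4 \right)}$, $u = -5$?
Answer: $-880$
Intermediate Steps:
$r{\left(w,b \right)} = 1$ ($r{\left(w,b \right)} = \left(-1\right) \left(-1\right) = 1$)
$p = 16$ ($p = 1 - -15 = 1 + 15 = 16$)
$p \left(u \left(4 - 2\right) 5 - 5\right) = 16 \left(- 5 \left(4 - 2\right) 5 - 5\right) = 16 \left(- 5 \cdot 2 \cdot 5 - 5\right) = 16 \left(\left(-5\right) 10 - 5\right) = 16 \left(-50 - 5\right) = 16 \left(-55\right) = -880$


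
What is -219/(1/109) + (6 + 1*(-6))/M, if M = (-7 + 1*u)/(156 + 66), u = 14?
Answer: -23871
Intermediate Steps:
M = 7/222 (M = (-7 + 1*14)/(156 + 66) = (-7 + 14)/222 = 7*(1/222) = 7/222 ≈ 0.031532)
-219/(1/109) + (6 + 1*(-6))/M = -219/(1/109) + (6 + 1*(-6))/(7/222) = -219/1/109 + (6 - 6)*(222/7) = -219*109 + 0*(222/7) = -23871 + 0 = -23871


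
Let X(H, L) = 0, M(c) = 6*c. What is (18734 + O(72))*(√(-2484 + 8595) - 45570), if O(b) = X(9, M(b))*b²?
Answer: -853708380 + 56202*√679 ≈ -8.5224e+8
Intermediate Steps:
O(b) = 0 (O(b) = 0*b² = 0)
(18734 + O(72))*(√(-2484 + 8595) - 45570) = (18734 + 0)*(√(-2484 + 8595) - 45570) = 18734*(√6111 - 45570) = 18734*(3*√679 - 45570) = 18734*(-45570 + 3*√679) = -853708380 + 56202*√679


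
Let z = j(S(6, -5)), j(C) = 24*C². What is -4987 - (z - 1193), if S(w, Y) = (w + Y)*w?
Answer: -4658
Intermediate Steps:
S(w, Y) = w*(Y + w) (S(w, Y) = (Y + w)*w = w*(Y + w))
z = 864 (z = 24*(6*(-5 + 6))² = 24*(6*1)² = 24*6² = 24*36 = 864)
-4987 - (z - 1193) = -4987 - (864 - 1193) = -4987 - 1*(-329) = -4987 + 329 = -4658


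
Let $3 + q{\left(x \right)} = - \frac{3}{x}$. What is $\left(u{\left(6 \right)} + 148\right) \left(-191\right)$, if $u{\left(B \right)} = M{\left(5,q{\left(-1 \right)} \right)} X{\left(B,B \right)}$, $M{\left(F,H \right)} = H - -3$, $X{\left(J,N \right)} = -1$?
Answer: $-27695$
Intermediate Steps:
$q{\left(x \right)} = -3 - \frac{3}{x}$
$M{\left(F,H \right)} = 3 + H$ ($M{\left(F,H \right)} = H + 3 = 3 + H$)
$u{\left(B \right)} = -3$ ($u{\left(B \right)} = \left(3 - \left(3 + \frac{3}{-1}\right)\right) \left(-1\right) = \left(3 - 0\right) \left(-1\right) = \left(3 + \left(-3 + 3\right)\right) \left(-1\right) = \left(3 + 0\right) \left(-1\right) = 3 \left(-1\right) = -3$)
$\left(u{\left(6 \right)} + 148\right) \left(-191\right) = \left(-3 + 148\right) \left(-191\right) = 145 \left(-191\right) = -27695$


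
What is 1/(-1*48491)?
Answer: -1/48491 ≈ -2.0622e-5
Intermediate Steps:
1/(-1*48491) = 1/(-48491) = -1/48491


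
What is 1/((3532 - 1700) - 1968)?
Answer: -1/136 ≈ -0.0073529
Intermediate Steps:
1/((3532 - 1700) - 1968) = 1/(1832 - 1968) = 1/(-136) = -1/136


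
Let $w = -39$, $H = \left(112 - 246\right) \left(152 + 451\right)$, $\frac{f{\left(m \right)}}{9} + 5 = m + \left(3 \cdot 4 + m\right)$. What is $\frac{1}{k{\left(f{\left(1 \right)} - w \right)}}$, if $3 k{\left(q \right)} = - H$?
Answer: $\frac{1}{26934} \approx 3.7128 \cdot 10^{-5}$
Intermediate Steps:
$f{\left(m \right)} = 63 + 18 m$ ($f{\left(m \right)} = -45 + 9 \left(m + \left(3 \cdot 4 + m\right)\right) = -45 + 9 \left(m + \left(12 + m\right)\right) = -45 + 9 \left(12 + 2 m\right) = -45 + \left(108 + 18 m\right) = 63 + 18 m$)
$H = -80802$ ($H = \left(-134\right) 603 = -80802$)
$k{\left(q \right)} = 26934$ ($k{\left(q \right)} = \frac{\left(-1\right) \left(-80802\right)}{3} = \frac{1}{3} \cdot 80802 = 26934$)
$\frac{1}{k{\left(f{\left(1 \right)} - w \right)}} = \frac{1}{26934}$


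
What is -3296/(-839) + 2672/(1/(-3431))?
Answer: -7691639952/839 ≈ -9.1676e+6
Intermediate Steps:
-3296/(-839) + 2672/(1/(-3431)) = -3296*(-1/839) + 2672/(-1/3431) = 3296/839 + 2672*(-3431) = 3296/839 - 9167632 = -7691639952/839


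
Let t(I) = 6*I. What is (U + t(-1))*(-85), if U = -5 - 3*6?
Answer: 2465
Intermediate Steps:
U = -23 (U = -5 - 18 = -23)
(U + t(-1))*(-85) = (-23 + 6*(-1))*(-85) = (-23 - 6)*(-85) = -29*(-85) = 2465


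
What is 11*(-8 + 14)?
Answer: 66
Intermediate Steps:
11*(-8 + 14) = 11*6 = 66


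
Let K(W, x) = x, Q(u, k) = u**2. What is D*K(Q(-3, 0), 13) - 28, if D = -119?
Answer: -1575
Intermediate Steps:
D*K(Q(-3, 0), 13) - 28 = -119*13 - 28 = -1547 - 28 = -1575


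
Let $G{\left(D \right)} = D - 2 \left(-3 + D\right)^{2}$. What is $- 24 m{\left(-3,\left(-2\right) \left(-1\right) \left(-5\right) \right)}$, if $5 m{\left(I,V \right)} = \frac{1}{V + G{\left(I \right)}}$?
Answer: $\frac{24}{425} \approx 0.056471$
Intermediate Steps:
$m{\left(I,V \right)} = \frac{1}{5 \left(I + V - 2 \left(-3 + I\right)^{2}\right)}$ ($m{\left(I,V \right)} = \frac{1}{5 \left(V + \left(I - 2 \left(-3 + I\right)^{2}\right)\right)} = \frac{1}{5 \left(I + V - 2 \left(-3 + I\right)^{2}\right)}$)
$- 24 m{\left(-3,\left(-2\right) \left(-1\right) \left(-5\right) \right)} = - 24 \frac{1}{5 \left(-3 + \left(-2\right) \left(-1\right) \left(-5\right) - 2 \left(-3 - 3\right)^{2}\right)} = - 24 \frac{1}{5 \left(-3 + 2 \left(-5\right) - 2 \left(-6\right)^{2}\right)} = - 24 \frac{1}{5 \left(-3 - 10 - 72\right)} = - 24 \frac{1}{5 \left(-85\right)} = - 24 \cdot \frac{1}{5} \left(- \frac{1}{85}\right) = \left(-24\right) \left(- \frac{1}{425}\right) = \frac{24}{425}$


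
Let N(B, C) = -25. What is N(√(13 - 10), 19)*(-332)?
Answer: 8300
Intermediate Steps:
N(√(13 - 10), 19)*(-332) = -25*(-332) = 8300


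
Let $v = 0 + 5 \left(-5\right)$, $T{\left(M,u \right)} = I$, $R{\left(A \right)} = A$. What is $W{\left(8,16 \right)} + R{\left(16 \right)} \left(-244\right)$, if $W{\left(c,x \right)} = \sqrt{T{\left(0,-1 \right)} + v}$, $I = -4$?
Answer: $-3904 + i \sqrt{29} \approx -3904.0 + 5.3852 i$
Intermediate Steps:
$T{\left(M,u \right)} = -4$
$v = -25$ ($v = 0 - 25 = -25$)
$W{\left(c,x \right)} = i \sqrt{29}$ ($W{\left(c,x \right)} = \sqrt{-4 - 25} = \sqrt{-29} = i \sqrt{29}$)
$W{\left(8,16 \right)} + R{\left(16 \right)} \left(-244\right) = i \sqrt{29} + 16 \left(-244\right) = i \sqrt{29} - 3904 = -3904 + i \sqrt{29}$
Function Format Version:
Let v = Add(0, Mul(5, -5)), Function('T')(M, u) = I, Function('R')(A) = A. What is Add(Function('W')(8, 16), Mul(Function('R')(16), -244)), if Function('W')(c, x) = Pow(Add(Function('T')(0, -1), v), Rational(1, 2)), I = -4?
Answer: Add(-3904, Mul(I, Pow(29, Rational(1, 2)))) ≈ Add(-3904.0, Mul(5.3852, I))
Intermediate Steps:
Function('T')(M, u) = -4
v = -25 (v = Add(0, -25) = -25)
Function('W')(c, x) = Mul(I, Pow(29, Rational(1, 2))) (Function('W')(c, x) = Pow(Add(-4, -25), Rational(1, 2)) = Pow(-29, Rational(1, 2)) = Mul(I, Pow(29, Rational(1, 2))))
Add(Function('W')(8, 16), Mul(Function('R')(16), -244)) = Add(Mul(I, Pow(29, Rational(1, 2))), Mul(16, -244)) = Add(Mul(I, Pow(29, Rational(1, 2))), -3904) = Add(-3904, Mul(I, Pow(29, Rational(1, 2))))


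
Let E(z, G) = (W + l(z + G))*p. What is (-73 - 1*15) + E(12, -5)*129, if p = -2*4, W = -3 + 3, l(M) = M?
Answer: -7312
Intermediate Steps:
W = 0
p = -8
E(z, G) = -8*G - 8*z (E(z, G) = (0 + (z + G))*(-8) = (0 + (G + z))*(-8) = (G + z)*(-8) = -8*G - 8*z)
(-73 - 1*15) + E(12, -5)*129 = (-73 - 1*15) + (-8*(-5) - 8*12)*129 = (-73 - 15) + (40 - 96)*129 = -88 - 56*129 = -88 - 7224 = -7312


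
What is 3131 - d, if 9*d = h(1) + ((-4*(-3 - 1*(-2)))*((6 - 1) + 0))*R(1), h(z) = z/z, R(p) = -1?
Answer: 28198/9 ≈ 3133.1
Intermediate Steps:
h(z) = 1
d = -19/9 (d = (1 + ((-4*(-3 - 1*(-2)))*((6 - 1) + 0))*(-1))/9 = (1 + ((-4*(-3 + 2))*(5 + 0))*(-1))/9 = (1 + (-4*(-1)*5)*(-1))/9 = (1 + (4*5)*(-1))/9 = (1 + 20*(-1))/9 = (1 - 20)/9 = (⅑)*(-19) = -19/9 ≈ -2.1111)
3131 - d = 3131 - 1*(-19/9) = 3131 + 19/9 = 28198/9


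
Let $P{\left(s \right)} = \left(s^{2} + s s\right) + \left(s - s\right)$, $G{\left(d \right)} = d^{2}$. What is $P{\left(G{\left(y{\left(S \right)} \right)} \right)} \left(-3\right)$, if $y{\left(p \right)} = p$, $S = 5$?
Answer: $-3750$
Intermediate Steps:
$P{\left(s \right)} = 2 s^{2}$ ($P{\left(s \right)} = \left(s^{2} + s^{2}\right) + 0 = 2 s^{2} + 0 = 2 s^{2}$)
$P{\left(G{\left(y{\left(S \right)} \right)} \right)} \left(-3\right) = 2 \left(5^{2}\right)^{2} \left(-3\right) = 2 \cdot 25^{2} \left(-3\right) = 2 \cdot 625 \left(-3\right) = 1250 \left(-3\right) = -3750$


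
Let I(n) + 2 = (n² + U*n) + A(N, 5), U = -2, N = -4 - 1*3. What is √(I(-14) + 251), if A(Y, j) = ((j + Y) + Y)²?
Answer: √554 ≈ 23.537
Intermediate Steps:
N = -7 (N = -4 - 3 = -7)
A(Y, j) = (j + 2*Y)² (A(Y, j) = ((Y + j) + Y)² = (j + 2*Y)²)
I(n) = 79 + n² - 2*n (I(n) = -2 + ((n² - 2*n) + (5 + 2*(-7))²) = -2 + ((n² - 2*n) + (5 - 14)²) = -2 + ((n² - 2*n) + (-9)²) = -2 + ((n² - 2*n) + 81) = -2 + (81 + n² - 2*n) = 79 + n² - 2*n)
√(I(-14) + 251) = √((79 + (-14)² - 2*(-14)) + 251) = √((79 + 196 + 28) + 251) = √(303 + 251) = √554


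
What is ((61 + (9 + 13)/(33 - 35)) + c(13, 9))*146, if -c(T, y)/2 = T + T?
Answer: -292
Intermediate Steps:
c(T, y) = -4*T (c(T, y) = -2*(T + T) = -4*T)
((61 + (9 + 13)/(33 - 35)) + c(13, 9))*146 = ((61 + (9 + 13)/(33 - 35)) - 4*13)*146 = ((61 + 22/(-2)) - 52)*146 = ((61 + 22*(-½)) - 52)*146 = ((61 - 11) - 52)*146 = (50 - 52)*146 = -2*146 = -292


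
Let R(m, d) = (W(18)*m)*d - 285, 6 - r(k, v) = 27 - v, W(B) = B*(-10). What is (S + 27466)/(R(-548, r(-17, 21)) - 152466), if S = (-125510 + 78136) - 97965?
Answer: 39291/50917 ≈ 0.77167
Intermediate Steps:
W(B) = -10*B
S = -145339 (S = -47374 - 97965 = -145339)
r(k, v) = -21 + v (r(k, v) = 6 - (27 - v) = 6 + (-27 + v) = -21 + v)
R(m, d) = -285 - 180*d*m (R(m, d) = ((-10*18)*m)*d - 285 = (-180*m)*d - 285 = -180*d*m - 285 = -285 - 180*d*m)
(S + 27466)/(R(-548, r(-17, 21)) - 152466) = (-145339 + 27466)/((-285 - 180*(-21 + 21)*(-548)) - 152466) = -117873/((-285 - 180*0*(-548)) - 152466) = -117873/((-285 + 0) - 152466) = -117873/(-285 - 152466) = -117873/(-152751) = -117873*(-1/152751) = 39291/50917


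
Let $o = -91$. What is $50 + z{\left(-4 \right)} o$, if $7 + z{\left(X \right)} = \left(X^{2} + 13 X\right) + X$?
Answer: $4327$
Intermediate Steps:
$z{\left(X \right)} = -7 + X^{2} + 14 X$ ($z{\left(X \right)} = -7 + \left(\left(X^{2} + 13 X\right) + X\right) = -7 + \left(X^{2} + 14 X\right) = -7 + X^{2} + 14 X$)
$50 + z{\left(-4 \right)} o = 50 + \left(-7 + \left(-4\right)^{2} + 14 \left(-4\right)\right) \left(-91\right) = 50 + \left(-7 + 16 - 56\right) \left(-91\right) = 50 - -4277 = 50 + 4277 = 4327$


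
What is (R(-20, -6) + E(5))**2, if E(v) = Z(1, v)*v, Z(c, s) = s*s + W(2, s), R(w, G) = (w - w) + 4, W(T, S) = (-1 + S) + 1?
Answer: 23716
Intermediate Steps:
W(T, S) = S
R(w, G) = 4 (R(w, G) = 0 + 4 = 4)
Z(c, s) = s + s**2 (Z(c, s) = s*s + s = s**2 + s = s + s**2)
E(v) = v**2*(1 + v) (E(v) = (v*(1 + v))*v = v**2*(1 + v))
(R(-20, -6) + E(5))**2 = (4 + 5**2*(1 + 5))**2 = (4 + 25*6)**2 = (4 + 150)**2 = 154**2 = 23716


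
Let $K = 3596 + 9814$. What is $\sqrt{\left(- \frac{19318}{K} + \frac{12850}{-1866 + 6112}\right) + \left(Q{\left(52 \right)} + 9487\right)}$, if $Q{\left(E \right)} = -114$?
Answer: $\frac{\sqrt{211060582326665005}}{4744905} \approx 96.822$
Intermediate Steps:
$K = 13410$
$\sqrt{\left(- \frac{19318}{K} + \frac{12850}{-1866 + 6112}\right) + \left(Q{\left(52 \right)} + 9487\right)} = \sqrt{\left(- \frac{19318}{13410} + \frac{12850}{-1866 + 6112}\right) + \left(-114 + 9487\right)} = \sqrt{\left(\left(-19318\right) \frac{1}{13410} + \frac{12850}{4246}\right) + 9373} = \sqrt{\left(- \frac{9659}{6705} + 12850 \cdot \frac{1}{4246}\right) + 9373} = \sqrt{\left(- \frac{9659}{6705} + \frac{6425}{2123}\right) + 9373} = \sqrt{\frac{22573568}{14234715} + 9373} = \sqrt{\frac{133444557263}{14234715}} = \frac{\sqrt{211060582326665005}}{4744905}$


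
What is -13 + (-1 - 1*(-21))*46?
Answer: 907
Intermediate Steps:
-13 + (-1 - 1*(-21))*46 = -13 + (-1 + 21)*46 = -13 + 20*46 = -13 + 920 = 907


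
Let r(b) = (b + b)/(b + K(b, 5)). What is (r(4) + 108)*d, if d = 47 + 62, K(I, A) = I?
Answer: 11881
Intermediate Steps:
r(b) = 1 (r(b) = (b + b)/(b + b) = (2*b)/((2*b)) = (2*b)*(1/(2*b)) = 1)
d = 109
(r(4) + 108)*d = (1 + 108)*109 = 109*109 = 11881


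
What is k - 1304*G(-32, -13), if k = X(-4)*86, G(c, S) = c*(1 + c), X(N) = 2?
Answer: -1293396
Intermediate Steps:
k = 172 (k = 2*86 = 172)
k - 1304*G(-32, -13) = 172 - (-41728)*(1 - 32) = 172 - (-41728)*(-31) = 172 - 1304*992 = 172 - 1293568 = -1293396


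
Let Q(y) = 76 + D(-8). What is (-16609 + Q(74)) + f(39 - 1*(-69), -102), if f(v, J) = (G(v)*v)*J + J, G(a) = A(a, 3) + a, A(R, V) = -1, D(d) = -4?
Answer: -1195351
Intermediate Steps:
G(a) = -1 + a
Q(y) = 72 (Q(y) = 76 - 4 = 72)
f(v, J) = J + J*v*(-1 + v) (f(v, J) = ((-1 + v)*v)*J + J = (v*(-1 + v))*J + J = J*v*(-1 + v) + J = J + J*v*(-1 + v))
(-16609 + Q(74)) + f(39 - 1*(-69), -102) = (-16609 + 72) - 102*(1 + (39 - 1*(-69))*(-1 + (39 - 1*(-69)))) = -16537 - 102*(1 + (39 + 69)*(-1 + (39 + 69))) = -16537 - 102*(1 + 108*(-1 + 108)) = -16537 - 102*(1 + 108*107) = -16537 - 102*(1 + 11556) = -16537 - 102*11557 = -16537 - 1178814 = -1195351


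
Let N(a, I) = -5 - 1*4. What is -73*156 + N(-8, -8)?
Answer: -11397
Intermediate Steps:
N(a, I) = -9 (N(a, I) = -5 - 4 = -9)
-73*156 + N(-8, -8) = -73*156 - 9 = -11388 - 9 = -11397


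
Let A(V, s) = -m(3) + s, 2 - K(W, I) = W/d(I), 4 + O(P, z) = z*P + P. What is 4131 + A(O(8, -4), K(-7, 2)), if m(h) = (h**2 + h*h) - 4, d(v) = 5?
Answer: 20602/5 ≈ 4120.4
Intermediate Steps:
O(P, z) = -4 + P + P*z (O(P, z) = -4 + (z*P + P) = -4 + (P*z + P) = -4 + (P + P*z) = -4 + P + P*z)
m(h) = -4 + 2*h**2 (m(h) = (h**2 + h**2) - 4 = 2*h**2 - 4 = -4 + 2*h**2)
K(W, I) = 2 - W/5
A(V, s) = -14 + s (A(V, s) = -(-4 + 2*3**2) + s = -(-4 + 2*9) + s = -(-4 + 18) + s = -1*14 + s = -14 + s)
4131 + A(O(8, -4), K(-7, 2)) = 4131 + (-14 + (2 - 1/5*(-7))) = 4131 + (-14 + (2 + 7/5)) = 4131 + (-14 + 17/5) = 4131 - 53/5 = 20602/5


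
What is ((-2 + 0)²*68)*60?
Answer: 16320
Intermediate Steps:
((-2 + 0)²*68)*60 = ((-2)²*68)*60 = (4*68)*60 = 272*60 = 16320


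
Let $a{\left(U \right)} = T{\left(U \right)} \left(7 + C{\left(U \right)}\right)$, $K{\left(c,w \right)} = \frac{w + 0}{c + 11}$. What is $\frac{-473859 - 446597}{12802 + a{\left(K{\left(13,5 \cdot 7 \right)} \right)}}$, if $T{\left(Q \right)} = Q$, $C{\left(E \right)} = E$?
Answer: $- \frac{530182656}{7381057} \approx -71.83$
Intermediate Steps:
$K{\left(c,w \right)} = \frac{w}{11 + c}$
$a{\left(U \right)} = U \left(7 + U\right)$
$\frac{-473859 - 446597}{12802 + a{\left(K{\left(13,5 \cdot 7 \right)} \right)}} = \frac{-473859 - 446597}{12802 + \frac{5 \cdot 7}{11 + 13} \left(7 + \frac{5 \cdot 7}{11 + 13}\right)} = - \frac{920456}{12802 + \frac{35}{24} \left(7 + \frac{35}{24}\right)} = - \frac{920456}{12802 + 35 \cdot \frac{1}{24} \left(7 + 35 \cdot \frac{1}{24}\right)} = - \frac{920456}{12802 + \frac{35 \left(7 + \frac{35}{24}\right)}{24}} = - \frac{920456}{12802 + \frac{35}{24} \cdot \frac{203}{24}} = - \frac{920456}{12802 + \frac{7105}{576}} = - \frac{920456}{\frac{7381057}{576}} = \left(-920456\right) \frac{576}{7381057} = - \frac{530182656}{7381057}$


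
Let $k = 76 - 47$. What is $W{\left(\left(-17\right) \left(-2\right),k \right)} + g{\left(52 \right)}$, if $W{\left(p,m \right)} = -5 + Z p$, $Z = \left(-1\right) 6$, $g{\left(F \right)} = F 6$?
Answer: $103$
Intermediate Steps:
$g{\left(F \right)} = 6 F$
$Z = -6$
$k = 29$
$W{\left(p,m \right)} = -5 - 6 p$
$W{\left(\left(-17\right) \left(-2\right),k \right)} + g{\left(52 \right)} = \left(-5 - 6 \left(\left(-17\right) \left(-2\right)\right)\right) + 6 \cdot 52 = \left(-5 - 204\right) + 312 = -209 + 312 = 103$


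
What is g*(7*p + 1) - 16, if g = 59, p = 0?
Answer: 43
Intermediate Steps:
g*(7*p + 1) - 16 = 59*(7*0 + 1) - 16 = 59*(0 + 1) - 16 = 59*1 - 16 = 59 - 16 = 43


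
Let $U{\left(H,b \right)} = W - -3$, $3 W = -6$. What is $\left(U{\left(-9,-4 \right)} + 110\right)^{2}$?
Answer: $12321$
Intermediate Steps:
$W = -2$ ($W = \frac{1}{3} \left(-6\right) = -2$)
$U{\left(H,b \right)} = 1$ ($U{\left(H,b \right)} = -2 - -3 = -2 + 3 = 1$)
$\left(U{\left(-9,-4 \right)} + 110\right)^{2} = \left(1 + 110\right)^{2} = 111^{2} = 12321$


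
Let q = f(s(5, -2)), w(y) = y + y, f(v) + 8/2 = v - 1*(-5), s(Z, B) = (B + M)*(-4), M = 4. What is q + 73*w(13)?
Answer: 1891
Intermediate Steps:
s(Z, B) = -16 - 4*B (s(Z, B) = (B + 4)*(-4) = (4 + B)*(-4) = -16 - 4*B)
f(v) = 1 + v (f(v) = -4 + (v - 1*(-5)) = -4 + (v + 5) = -4 + (5 + v) = 1 + v)
w(y) = 2*y
q = -7 (q = 1 + (-16 - 4*(-2)) = 1 + (-16 + 8) = 1 - 8 = -7)
q + 73*w(13) = -7 + 73*(2*13) = -7 + 73*26 = -7 + 1898 = 1891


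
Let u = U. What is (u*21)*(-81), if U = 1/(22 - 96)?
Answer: 1701/74 ≈ 22.986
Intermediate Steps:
U = -1/74 (U = 1/(-74) = -1/74 ≈ -0.013514)
u = -1/74 ≈ -0.013514
(u*21)*(-81) = -1/74*21*(-81) = -21/74*(-81) = 1701/74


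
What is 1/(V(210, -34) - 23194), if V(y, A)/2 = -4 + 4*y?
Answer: -1/21522 ≈ -4.6464e-5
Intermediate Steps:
V(y, A) = -8 + 8*y (V(y, A) = 2*(-4 + 4*y) = -8 + 8*y)
1/(V(210, -34) - 23194) = 1/((-8 + 8*210) - 23194) = 1/((-8 + 1680) - 23194) = 1/(1672 - 23194) = 1/(-21522) = -1/21522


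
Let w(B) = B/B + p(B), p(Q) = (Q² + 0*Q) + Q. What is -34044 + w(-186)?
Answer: 367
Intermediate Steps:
p(Q) = Q + Q² (p(Q) = (Q² + 0) + Q = Q² + Q = Q + Q²)
w(B) = 1 + B*(1 + B) (w(B) = B/B + B*(1 + B) = 1 + B*(1 + B))
-34044 + w(-186) = -34044 + (1 - 186*(1 - 186)) = -34044 + (1 - 186*(-185)) = -34044 + (1 + 34410) = -34044 + 34411 = 367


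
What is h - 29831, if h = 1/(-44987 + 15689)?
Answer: -873988639/29298 ≈ -29831.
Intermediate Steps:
h = -1/29298 (h = 1/(-29298) = -1/29298 ≈ -3.4132e-5)
h - 29831 = -1/29298 - 29831 = -873988639/29298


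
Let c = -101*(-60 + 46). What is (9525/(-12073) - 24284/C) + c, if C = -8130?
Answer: 69502388671/49076745 ≈ 1416.2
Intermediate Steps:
c = 1414 (c = -101*(-14) = 1414)
(9525/(-12073) - 24284/C) + c = (9525/(-12073) - 24284/(-8130)) + 1414 = (9525*(-1/12073) - 24284*(-1/8130)) + 1414 = (-9525/12073 + 12142/4065) + 1414 = 107871241/49076745 + 1414 = 69502388671/49076745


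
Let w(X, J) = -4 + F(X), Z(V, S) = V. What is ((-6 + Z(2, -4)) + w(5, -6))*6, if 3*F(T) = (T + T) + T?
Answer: -18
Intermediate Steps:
F(T) = T (F(T) = ((T + T) + T)/3 = (2*T + T)/3 = (3*T)/3 = T)
w(X, J) = -4 + X
((-6 + Z(2, -4)) + w(5, -6))*6 = ((-6 + 2) + (-4 + 5))*6 = (-4 + 1)*6 = -3*6 = -18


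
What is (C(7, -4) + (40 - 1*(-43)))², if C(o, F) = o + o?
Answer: 9409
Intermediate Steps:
C(o, F) = 2*o
(C(7, -4) + (40 - 1*(-43)))² = (2*7 + (40 - 1*(-43)))² = (14 + (40 + 43))² = (14 + 83)² = 97² = 9409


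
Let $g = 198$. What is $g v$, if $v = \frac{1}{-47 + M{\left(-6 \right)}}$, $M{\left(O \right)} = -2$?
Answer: $- \frac{198}{49} \approx -4.0408$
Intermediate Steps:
$v = - \frac{1}{49}$ ($v = \frac{1}{-47 - 2} = \frac{1}{-49} = - \frac{1}{49} \approx -0.020408$)
$g v = 198 \left(- \frac{1}{49}\right) = - \frac{198}{49}$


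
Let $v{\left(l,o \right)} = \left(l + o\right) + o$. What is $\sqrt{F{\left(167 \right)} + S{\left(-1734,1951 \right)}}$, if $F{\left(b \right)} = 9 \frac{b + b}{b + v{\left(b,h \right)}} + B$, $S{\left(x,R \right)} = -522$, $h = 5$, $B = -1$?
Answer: $\frac{i \sqrt{3803479}}{86} \approx 22.677 i$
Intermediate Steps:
$v{\left(l,o \right)} = l + 2 o$
$F{\left(b \right)} = -1 + \frac{18 b}{10 + 2 b}$ ($F{\left(b \right)} = 9 \frac{b + b}{b + \left(b + 2 \cdot 5\right)} - 1 = 9 \frac{2 b}{b + \left(b + 10\right)} - 1 = 9 \frac{2 b}{b + \left(10 + b\right)} - 1 = 9 \frac{2 b}{10 + 2 b} - 1 = \frac{18 b}{10 + 2 b} - 1 = -1 + \frac{18 b}{10 + 2 b}$)
$\sqrt{F{\left(167 \right)} + S{\left(-1734,1951 \right)}} = \sqrt{\frac{-5 + 8 \cdot 167}{5 + 167} - 522} = \sqrt{\frac{-5 + 1336}{172} - 522} = \sqrt{\frac{1}{172} \cdot 1331 - 522} = \sqrt{\frac{1331}{172} - 522} = \sqrt{- \frac{88453}{172}} = \frac{i \sqrt{3803479}}{86}$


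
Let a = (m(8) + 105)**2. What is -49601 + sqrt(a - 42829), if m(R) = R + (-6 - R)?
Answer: -49601 + 2*I*sqrt(8257) ≈ -49601.0 + 181.74*I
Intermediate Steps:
m(R) = -6
a = 9801 (a = (-6 + 105)**2 = 99**2 = 9801)
-49601 + sqrt(a - 42829) = -49601 + sqrt(9801 - 42829) = -49601 + sqrt(-33028) = -49601 + 2*I*sqrt(8257)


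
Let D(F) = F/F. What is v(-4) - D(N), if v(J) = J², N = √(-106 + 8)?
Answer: 15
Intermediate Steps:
N = 7*I*√2 (N = √(-98) = 7*I*√2 ≈ 9.8995*I)
D(F) = 1
v(-4) - D(N) = (-4)² - 1*1 = 16 - 1 = 15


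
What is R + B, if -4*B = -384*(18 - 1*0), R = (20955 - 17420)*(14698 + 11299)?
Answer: 91901123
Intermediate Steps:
R = 91899395 (R = 3535*25997 = 91899395)
B = 1728 (B = -(-96)*(18 - 1*0) = -(-96)*(18 + 0) = -(-96)*18 = -¼*(-6912) = 1728)
R + B = 91899395 + 1728 = 91901123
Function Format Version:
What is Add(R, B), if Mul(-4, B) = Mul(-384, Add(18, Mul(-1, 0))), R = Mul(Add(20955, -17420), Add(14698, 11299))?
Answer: 91901123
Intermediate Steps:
R = 91899395 (R = Mul(3535, 25997) = 91899395)
B = 1728 (B = Mul(Rational(-1, 4), Mul(-384, Add(18, Mul(-1, 0)))) = Mul(Rational(-1, 4), Mul(-384, Add(18, 0))) = Mul(Rational(-1, 4), Mul(-384, 18)) = Mul(Rational(-1, 4), -6912) = 1728)
Add(R, B) = Add(91899395, 1728) = 91901123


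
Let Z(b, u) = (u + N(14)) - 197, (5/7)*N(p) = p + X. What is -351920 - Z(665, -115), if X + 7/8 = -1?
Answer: -14064999/40 ≈ -3.5163e+5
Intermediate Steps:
X = -15/8 (X = -7/8 - 1 = -15/8 ≈ -1.8750)
N(p) = -21/8 + 7*p/5 (N(p) = 7*(p - 15/8)/5 = 7*(-15/8 + p)/5 = -21/8 + 7*p/5)
Z(b, u) = -7201/40 + u (Z(b, u) = (u + (-21/8 + (7/5)*14)) - 197 = (u + (-21/8 + 98/5)) - 197 = (u + 679/40) - 197 = (679/40 + u) - 197 = -7201/40 + u)
-351920 - Z(665, -115) = -351920 - (-7201/40 - 115) = -351920 - 1*(-11801/40) = -351920 + 11801/40 = -14064999/40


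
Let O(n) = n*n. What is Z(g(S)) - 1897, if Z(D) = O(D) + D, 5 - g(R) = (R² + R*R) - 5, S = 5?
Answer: -337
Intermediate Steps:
O(n) = n²
g(R) = 10 - 2*R² (g(R) = 5 - ((R² + R*R) - 5) = 5 - ((R² + R²) - 5) = 5 - (2*R² - 5) = 5 - (-5 + 2*R²) = 5 + (5 - 2*R²) = 10 - 2*R²)
Z(D) = D + D² (Z(D) = D² + D = D + D²)
Z(g(S)) - 1897 = (10 - 2*5²)*(1 + (10 - 2*5²)) - 1897 = (10 - 2*25)*(1 + (10 - 2*25)) - 1897 = (10 - 50)*(1 + (10 - 50)) - 1897 = -40*(1 - 40) - 1897 = -40*(-39) - 1897 = 1560 - 1897 = -337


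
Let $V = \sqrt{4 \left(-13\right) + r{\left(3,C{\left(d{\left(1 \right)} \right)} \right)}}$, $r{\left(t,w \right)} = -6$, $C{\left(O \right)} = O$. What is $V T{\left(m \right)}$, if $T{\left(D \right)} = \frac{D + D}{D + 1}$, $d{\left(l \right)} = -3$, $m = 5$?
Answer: $\frac{5 i \sqrt{58}}{3} \approx 12.693 i$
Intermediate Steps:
$T{\left(D \right)} = \frac{2 D}{1 + D}$
$V = i \sqrt{58}$ ($V = \sqrt{4 \left(-13\right) - 6} = \sqrt{-52 - 6} = \sqrt{-58} = i \sqrt{58} \approx 7.6158 i$)
$V T{\left(m \right)} = i \sqrt{58} \cdot 2 \cdot 5 \frac{1}{1 + 5} = i \sqrt{58} \cdot 2 \cdot 5 \cdot \frac{1}{6} = i \sqrt{58} \cdot \frac{5}{3} = \frac{5 i \sqrt{58}}{3}$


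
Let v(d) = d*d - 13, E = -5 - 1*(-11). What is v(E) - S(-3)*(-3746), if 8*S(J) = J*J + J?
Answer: 5665/2 ≈ 2832.5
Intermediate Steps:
S(J) = J/8 + J²/8 (S(J) = (J*J + J)/8 = (J² + J)/8 = (J + J²)/8 = J/8 + J²/8)
E = 6 (E = -5 + 11 = 6)
v(d) = -13 + d² (v(d) = d² - 13 = -13 + d²)
v(E) - S(-3)*(-3746) = (-13 + 6²) - (⅛)*(-3)*(1 - 3)*(-3746) = (-13 + 36) - (⅛)*(-3)*(-2)*(-3746) = 23 - 3*(-3746)/4 = 23 - 1*(-5619/2) = 23 + 5619/2 = 5665/2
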